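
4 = 4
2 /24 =1 /12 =0.08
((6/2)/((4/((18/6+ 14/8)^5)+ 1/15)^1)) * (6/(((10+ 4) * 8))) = 334273365/142102184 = 2.35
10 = 10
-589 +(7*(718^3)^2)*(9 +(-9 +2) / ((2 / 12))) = -31648901837737297933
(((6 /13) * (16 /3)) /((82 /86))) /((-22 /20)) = -13760 /5863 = -2.35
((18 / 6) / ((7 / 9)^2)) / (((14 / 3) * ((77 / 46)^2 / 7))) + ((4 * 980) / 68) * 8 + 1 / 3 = 6877328159 / 14816571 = 464.16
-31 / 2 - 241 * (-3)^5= 117095 / 2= 58547.50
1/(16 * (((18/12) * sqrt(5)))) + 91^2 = sqrt(5)/120 + 8281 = 8281.02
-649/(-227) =649/227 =2.86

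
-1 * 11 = -11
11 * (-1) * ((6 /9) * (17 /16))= -187 /24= -7.79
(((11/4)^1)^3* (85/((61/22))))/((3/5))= 1062.57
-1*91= -91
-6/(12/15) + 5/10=-7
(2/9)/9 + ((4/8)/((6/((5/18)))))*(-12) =-41/162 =-0.25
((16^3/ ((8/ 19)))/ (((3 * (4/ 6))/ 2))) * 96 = 933888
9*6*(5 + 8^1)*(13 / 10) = 4563 / 5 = 912.60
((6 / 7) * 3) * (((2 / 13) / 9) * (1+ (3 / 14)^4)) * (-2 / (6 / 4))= -38497 / 655473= -0.06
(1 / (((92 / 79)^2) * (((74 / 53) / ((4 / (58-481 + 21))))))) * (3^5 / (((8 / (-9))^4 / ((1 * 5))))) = -10.23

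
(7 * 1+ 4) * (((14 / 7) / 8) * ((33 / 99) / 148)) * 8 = 11 / 222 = 0.05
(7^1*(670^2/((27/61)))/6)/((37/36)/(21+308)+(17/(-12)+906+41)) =63062818700/50397867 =1251.30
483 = 483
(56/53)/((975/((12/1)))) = 224/17225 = 0.01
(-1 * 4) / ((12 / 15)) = -5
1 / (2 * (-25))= -1 / 50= -0.02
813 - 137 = 676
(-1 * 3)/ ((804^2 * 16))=-1/ 3447552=-0.00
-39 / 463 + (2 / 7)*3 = 2505 / 3241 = 0.77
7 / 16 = 0.44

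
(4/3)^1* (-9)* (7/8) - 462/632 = -3549/316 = -11.23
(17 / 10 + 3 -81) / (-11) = 763 / 110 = 6.94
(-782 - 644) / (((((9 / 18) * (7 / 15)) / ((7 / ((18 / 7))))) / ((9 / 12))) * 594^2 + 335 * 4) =-24955 / 729122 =-0.03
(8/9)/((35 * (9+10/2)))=4/2205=0.00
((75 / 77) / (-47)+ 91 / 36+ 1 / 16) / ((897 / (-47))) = -1339087 / 9945936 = -0.13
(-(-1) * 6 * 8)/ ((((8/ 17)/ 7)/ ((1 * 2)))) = 1428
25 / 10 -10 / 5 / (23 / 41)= -49 / 46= -1.07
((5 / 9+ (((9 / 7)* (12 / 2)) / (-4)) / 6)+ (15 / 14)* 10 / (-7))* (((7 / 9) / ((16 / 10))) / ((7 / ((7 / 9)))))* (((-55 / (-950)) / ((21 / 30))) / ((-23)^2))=-125785 / 11489016672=-0.00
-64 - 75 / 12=-281 / 4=-70.25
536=536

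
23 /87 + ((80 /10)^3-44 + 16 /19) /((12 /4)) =258769 /1653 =156.55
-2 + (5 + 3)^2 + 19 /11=701 /11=63.73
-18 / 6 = -3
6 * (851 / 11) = 5106 / 11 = 464.18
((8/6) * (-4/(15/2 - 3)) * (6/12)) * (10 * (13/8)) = -260/27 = -9.63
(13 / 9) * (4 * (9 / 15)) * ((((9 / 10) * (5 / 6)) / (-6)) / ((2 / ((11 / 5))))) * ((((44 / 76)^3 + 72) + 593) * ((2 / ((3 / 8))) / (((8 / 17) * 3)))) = -1197.84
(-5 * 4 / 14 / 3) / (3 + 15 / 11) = -55 / 504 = -0.11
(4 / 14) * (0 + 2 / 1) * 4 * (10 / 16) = 10 / 7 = 1.43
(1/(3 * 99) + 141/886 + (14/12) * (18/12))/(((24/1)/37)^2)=1377929987/303139584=4.55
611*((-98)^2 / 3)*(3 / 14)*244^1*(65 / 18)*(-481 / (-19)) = 1598761162180 / 171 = 9349480480.58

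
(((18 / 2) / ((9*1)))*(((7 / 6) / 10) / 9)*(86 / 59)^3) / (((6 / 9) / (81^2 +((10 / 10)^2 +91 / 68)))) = 82797238181 / 209486580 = 395.24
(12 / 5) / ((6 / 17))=34 / 5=6.80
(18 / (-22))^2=81 / 121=0.67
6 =6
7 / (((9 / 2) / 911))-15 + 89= 13420 / 9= 1491.11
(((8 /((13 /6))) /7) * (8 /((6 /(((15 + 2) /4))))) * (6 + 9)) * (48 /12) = 16320 /91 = 179.34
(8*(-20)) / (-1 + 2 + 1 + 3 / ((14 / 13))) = -2240 / 67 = -33.43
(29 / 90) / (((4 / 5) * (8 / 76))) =551 / 144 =3.83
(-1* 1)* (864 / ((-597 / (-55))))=-15840 / 199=-79.60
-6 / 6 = -1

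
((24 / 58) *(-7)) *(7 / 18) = -98 / 87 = -1.13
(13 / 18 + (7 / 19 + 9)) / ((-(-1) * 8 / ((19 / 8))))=3451 / 1152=3.00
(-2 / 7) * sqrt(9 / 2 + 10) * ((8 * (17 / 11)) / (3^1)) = -136 * sqrt(58) / 231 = -4.48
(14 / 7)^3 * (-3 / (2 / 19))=-228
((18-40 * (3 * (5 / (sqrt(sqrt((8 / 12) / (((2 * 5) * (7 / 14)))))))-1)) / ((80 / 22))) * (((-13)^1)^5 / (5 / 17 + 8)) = 11509492.26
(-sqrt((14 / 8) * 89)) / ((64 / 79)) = -79 * sqrt(623) / 128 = -15.40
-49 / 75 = -0.65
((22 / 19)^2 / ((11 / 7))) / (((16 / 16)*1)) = 308 / 361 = 0.85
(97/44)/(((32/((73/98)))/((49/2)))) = 7081/5632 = 1.26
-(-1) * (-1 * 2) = -2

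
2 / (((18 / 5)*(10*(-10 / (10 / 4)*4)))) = -1 / 288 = -0.00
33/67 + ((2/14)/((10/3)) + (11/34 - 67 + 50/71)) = -185213444/2830415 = -65.44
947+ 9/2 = 1903/2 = 951.50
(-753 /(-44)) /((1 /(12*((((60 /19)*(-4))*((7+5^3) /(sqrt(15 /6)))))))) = -1301184*sqrt(10) /19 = -216563.43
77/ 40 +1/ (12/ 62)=851/ 120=7.09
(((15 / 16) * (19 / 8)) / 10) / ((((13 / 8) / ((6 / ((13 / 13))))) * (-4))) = -171 / 832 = -0.21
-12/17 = -0.71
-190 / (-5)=38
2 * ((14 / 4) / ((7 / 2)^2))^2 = 8 / 49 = 0.16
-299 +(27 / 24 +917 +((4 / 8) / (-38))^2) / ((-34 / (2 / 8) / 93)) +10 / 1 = -720207367 / 785536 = -916.84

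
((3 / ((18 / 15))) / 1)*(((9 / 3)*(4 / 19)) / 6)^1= 0.26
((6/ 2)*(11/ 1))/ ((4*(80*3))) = 11/ 320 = 0.03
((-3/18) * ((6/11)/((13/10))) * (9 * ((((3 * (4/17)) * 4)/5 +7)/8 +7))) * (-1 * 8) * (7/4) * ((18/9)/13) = 340389/31603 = 10.77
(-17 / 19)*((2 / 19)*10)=-0.94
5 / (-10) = -1 / 2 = -0.50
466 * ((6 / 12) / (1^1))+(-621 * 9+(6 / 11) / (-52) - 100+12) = -1556987 / 286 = -5444.01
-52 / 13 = -4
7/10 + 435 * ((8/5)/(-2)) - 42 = -3893/10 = -389.30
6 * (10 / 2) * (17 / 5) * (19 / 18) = 323 / 3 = 107.67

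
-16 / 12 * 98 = -392 / 3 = -130.67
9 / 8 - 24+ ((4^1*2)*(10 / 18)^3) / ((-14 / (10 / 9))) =-8444641 / 367416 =-22.98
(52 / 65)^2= 16 / 25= 0.64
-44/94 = -22/47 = -0.47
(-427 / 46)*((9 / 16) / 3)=-1281 / 736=-1.74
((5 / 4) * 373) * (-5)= -2331.25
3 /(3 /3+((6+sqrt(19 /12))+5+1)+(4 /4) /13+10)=140400 /1076789 - 1014*sqrt(57) /1076789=0.12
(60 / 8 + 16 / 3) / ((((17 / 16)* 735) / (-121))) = -10648 / 5355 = -1.99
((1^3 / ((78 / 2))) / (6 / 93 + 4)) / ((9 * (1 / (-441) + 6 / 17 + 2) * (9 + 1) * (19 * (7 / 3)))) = 0.00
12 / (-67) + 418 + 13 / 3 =84853 / 201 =422.15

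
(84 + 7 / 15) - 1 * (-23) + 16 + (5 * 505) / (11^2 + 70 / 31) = 8250617 / 57315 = 143.95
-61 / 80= -0.76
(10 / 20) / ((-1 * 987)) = -1 / 1974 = -0.00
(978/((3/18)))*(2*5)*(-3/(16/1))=-11002.50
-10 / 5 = -2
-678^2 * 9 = -4137156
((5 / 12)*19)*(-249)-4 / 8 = -7887 / 4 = -1971.75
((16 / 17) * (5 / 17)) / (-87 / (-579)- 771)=-0.00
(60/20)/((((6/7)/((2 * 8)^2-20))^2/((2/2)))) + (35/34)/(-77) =255171209/1122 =227425.32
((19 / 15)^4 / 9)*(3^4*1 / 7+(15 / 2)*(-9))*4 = -7558618 / 118125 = -63.99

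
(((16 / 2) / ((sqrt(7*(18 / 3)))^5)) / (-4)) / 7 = -sqrt(42) / 259308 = -0.00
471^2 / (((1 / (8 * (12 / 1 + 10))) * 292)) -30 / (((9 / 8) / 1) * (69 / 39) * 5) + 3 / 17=11449414675 / 85629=133709.55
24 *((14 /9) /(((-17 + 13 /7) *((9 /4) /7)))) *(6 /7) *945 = -329280 /53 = -6212.83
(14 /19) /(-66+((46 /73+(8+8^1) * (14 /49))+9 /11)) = -78694 /6405831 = -0.01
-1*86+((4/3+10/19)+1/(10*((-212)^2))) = -2155514183/25618080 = -84.14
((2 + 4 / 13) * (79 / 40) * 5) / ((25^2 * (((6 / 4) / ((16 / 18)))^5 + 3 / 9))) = 186384384 / 71654857625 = 0.00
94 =94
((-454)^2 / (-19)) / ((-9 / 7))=1442812 / 171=8437.50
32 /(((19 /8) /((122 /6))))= 15616 /57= 273.96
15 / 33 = 5 / 11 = 0.45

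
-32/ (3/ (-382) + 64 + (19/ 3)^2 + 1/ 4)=-220032/ 717533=-0.31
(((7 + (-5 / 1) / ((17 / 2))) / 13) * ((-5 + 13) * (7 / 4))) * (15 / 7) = 3270 / 221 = 14.80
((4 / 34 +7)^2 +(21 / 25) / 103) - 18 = 24311494 / 744175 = 32.67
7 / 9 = 0.78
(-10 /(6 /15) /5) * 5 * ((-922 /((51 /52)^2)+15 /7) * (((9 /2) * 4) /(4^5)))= 435315025 /1035776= 420.28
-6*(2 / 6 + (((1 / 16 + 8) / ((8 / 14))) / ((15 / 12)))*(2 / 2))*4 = -2789 / 10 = -278.90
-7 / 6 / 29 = -7 / 174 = -0.04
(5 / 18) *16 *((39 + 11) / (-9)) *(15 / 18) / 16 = -625 / 486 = -1.29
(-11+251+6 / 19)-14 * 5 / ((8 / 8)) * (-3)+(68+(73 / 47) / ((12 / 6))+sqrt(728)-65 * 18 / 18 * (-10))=2 * sqrt(182)+2087999 / 1786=1196.07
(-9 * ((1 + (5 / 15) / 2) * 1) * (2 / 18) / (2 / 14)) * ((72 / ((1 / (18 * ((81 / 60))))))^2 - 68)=-24998429.31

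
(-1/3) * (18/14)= -3/7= -0.43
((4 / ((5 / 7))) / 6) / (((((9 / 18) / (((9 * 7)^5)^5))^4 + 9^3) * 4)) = 16036947876072642781083972019898162804759429591258330525793689570069216188036709799035387675687473525515899180377317157894183405679064189357262005403278951736052731423012196985941352 / 50104007149958385374615209725024688648584103594402812657015427271059108290337549043557704066755006571861816439264560891877970154600161974463331436881387239209639033745896678297505338325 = 0.00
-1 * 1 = -1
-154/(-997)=154/997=0.15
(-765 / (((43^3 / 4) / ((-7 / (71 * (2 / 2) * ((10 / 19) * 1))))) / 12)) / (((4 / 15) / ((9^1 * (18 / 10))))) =29668842 / 5644997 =5.26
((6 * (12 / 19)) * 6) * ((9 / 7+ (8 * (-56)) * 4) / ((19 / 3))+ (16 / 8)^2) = -16015536 / 2527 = -6337.77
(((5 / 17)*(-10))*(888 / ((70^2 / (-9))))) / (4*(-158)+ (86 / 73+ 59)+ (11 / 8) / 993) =-2317328352 / 276227455637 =-0.01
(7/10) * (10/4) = 1.75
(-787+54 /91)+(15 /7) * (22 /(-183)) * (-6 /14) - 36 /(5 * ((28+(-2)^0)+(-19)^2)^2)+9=-49080524739 /63142625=-777.30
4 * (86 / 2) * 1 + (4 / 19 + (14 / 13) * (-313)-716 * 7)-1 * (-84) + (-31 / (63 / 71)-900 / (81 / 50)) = -88438741 / 15561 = -5683.36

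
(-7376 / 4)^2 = 3400336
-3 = -3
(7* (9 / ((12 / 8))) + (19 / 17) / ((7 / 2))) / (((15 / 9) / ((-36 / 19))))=-543888 / 11305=-48.11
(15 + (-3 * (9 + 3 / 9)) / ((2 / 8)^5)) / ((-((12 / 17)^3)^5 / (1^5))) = 82028457387116791180001 / 15407021574586368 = 5324095.70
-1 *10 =-10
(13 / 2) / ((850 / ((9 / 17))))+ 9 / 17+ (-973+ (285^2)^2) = 190667739958217 / 28900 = 6597499652.53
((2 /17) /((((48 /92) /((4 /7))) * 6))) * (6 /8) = 23 /1428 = 0.02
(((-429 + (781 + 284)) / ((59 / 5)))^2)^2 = 102260633760000 / 12117361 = 8439183.56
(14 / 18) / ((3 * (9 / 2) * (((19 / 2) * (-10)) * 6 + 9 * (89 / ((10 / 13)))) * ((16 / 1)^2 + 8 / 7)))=0.00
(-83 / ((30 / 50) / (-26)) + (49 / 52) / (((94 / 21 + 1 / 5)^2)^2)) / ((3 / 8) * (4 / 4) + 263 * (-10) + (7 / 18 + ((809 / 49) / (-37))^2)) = -643128644737573918227570 / 470104191264703904469509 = -1.37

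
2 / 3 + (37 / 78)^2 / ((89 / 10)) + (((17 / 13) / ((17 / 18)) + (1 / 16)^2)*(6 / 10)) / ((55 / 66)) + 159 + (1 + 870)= 446909029457 / 433180800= 1031.69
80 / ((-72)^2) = 5 / 324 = 0.02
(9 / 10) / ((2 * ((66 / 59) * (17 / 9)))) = 1593 / 7480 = 0.21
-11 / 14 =-0.79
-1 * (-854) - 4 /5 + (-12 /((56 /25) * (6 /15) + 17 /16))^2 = 68332764474 /76714445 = 890.74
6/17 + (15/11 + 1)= 508/187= 2.72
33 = 33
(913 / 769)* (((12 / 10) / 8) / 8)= 2739 / 123040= 0.02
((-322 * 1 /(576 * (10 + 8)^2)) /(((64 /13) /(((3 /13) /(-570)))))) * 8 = 161 /141834240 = 0.00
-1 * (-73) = 73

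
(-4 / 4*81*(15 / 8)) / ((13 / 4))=-1215 / 26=-46.73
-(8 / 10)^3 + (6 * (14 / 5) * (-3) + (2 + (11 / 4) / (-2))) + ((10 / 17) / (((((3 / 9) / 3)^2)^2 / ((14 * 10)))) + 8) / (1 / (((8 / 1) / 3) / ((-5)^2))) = 57584.45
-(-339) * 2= 678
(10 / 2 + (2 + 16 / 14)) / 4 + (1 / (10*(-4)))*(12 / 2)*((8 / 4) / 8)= 1119 / 560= 2.00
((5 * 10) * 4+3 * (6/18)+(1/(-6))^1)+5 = 1235/6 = 205.83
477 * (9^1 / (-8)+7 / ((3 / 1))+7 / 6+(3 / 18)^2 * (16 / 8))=9275 / 8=1159.38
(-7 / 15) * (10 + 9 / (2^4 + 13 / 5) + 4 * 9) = -10087 / 465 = -21.69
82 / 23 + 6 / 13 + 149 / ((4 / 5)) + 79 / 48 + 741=13389305 / 14352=932.92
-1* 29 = -29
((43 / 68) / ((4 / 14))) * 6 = 903 / 68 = 13.28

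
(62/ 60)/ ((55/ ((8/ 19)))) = 124/ 15675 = 0.01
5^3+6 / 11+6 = 1447 / 11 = 131.55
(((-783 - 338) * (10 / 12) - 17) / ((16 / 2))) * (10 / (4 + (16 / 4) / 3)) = -28535 / 128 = -222.93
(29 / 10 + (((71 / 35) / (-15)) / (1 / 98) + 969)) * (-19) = -2732143 / 150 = -18214.29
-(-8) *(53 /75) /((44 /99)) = 318 /25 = 12.72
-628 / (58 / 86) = -27004 / 29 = -931.17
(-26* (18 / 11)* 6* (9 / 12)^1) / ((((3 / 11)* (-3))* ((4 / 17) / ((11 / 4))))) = 2734.88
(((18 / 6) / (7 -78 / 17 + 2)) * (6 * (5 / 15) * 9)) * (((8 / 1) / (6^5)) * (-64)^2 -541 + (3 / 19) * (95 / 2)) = -4372961 / 675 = -6478.46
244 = 244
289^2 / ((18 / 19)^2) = 30151081 / 324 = 93058.89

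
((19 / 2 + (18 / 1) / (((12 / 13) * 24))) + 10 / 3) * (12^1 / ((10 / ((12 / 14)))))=393 / 28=14.04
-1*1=-1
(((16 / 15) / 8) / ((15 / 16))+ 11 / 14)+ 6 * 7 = 135223 / 3150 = 42.93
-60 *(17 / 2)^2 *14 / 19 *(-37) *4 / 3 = 157581.05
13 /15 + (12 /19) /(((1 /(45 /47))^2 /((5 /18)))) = 1.03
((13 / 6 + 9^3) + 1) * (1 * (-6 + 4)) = -4393 / 3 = -1464.33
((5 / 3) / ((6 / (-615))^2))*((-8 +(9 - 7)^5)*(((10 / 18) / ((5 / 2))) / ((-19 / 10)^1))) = -8405000 / 171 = -49152.05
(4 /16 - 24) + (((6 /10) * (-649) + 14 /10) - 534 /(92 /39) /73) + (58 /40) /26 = -362149379 /873080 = -414.80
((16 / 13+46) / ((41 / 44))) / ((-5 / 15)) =-81048 / 533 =-152.06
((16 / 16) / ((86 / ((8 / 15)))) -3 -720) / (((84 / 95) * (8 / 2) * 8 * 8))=-8860289 / 2774016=-3.19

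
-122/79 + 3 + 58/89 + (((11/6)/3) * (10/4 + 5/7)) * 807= 312485811/196868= 1587.29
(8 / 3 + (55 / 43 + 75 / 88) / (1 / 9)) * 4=248027 / 2838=87.39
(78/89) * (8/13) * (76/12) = 304/89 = 3.42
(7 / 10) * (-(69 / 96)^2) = -3703 / 10240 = -0.36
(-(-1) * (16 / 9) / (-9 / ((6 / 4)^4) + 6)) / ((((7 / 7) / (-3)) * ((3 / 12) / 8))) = -768 / 19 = -40.42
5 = 5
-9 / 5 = -1.80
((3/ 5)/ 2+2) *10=23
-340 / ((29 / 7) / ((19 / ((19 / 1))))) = -2380 / 29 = -82.07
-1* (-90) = 90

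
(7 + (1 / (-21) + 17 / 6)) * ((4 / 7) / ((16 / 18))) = 1233 / 196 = 6.29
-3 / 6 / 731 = -1 / 1462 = -0.00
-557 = -557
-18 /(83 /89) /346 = -801 /14359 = -0.06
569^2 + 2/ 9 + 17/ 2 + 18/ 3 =5827963/ 18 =323775.72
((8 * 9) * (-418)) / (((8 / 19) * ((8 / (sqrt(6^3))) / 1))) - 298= -107217 * sqrt(6) / 2 - 298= -131611.47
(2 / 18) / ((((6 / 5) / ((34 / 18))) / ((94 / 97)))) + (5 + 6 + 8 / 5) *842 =1250367241 / 117855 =10609.37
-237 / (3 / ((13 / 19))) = -1027 / 19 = -54.05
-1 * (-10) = 10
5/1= 5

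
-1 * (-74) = 74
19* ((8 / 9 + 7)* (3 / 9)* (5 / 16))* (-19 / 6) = -128155 / 2592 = -49.44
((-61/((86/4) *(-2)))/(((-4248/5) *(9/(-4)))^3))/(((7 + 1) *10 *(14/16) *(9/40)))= 7625/591357476931102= 0.00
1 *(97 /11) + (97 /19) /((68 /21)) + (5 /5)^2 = 161943 /14212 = 11.39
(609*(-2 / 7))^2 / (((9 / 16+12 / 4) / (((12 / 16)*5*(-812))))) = -491682240 / 19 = -25878012.63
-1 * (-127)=127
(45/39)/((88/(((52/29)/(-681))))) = -5/144826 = -0.00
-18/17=-1.06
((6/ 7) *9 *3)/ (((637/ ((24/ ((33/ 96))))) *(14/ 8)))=497664/ 343343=1.45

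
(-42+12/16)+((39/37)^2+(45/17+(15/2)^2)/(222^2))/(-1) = -15774337/372368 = -42.36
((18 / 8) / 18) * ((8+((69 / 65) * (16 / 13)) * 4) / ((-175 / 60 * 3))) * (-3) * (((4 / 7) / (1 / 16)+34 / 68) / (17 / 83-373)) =-115951 / 7908355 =-0.01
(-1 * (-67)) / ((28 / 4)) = 67 / 7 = 9.57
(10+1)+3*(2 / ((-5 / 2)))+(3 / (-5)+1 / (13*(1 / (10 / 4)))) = 8.19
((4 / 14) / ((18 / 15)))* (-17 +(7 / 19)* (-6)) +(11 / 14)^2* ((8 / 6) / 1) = -3492 / 931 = -3.75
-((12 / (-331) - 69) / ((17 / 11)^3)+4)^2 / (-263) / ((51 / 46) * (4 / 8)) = 52594728874938812 / 35471164013164317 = 1.48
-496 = -496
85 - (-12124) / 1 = 12209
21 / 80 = 0.26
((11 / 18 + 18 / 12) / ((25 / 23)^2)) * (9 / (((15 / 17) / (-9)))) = -512601 / 3125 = -164.03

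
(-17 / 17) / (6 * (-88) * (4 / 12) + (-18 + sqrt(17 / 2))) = sqrt(34) / 75255 + 388 / 75255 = 0.01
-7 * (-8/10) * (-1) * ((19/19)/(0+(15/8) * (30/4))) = -448/1125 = -0.40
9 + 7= 16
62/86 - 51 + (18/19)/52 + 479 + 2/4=4558949/10621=429.24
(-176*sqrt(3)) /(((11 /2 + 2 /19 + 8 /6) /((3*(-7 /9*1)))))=6688*sqrt(3) /113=102.51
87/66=29/22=1.32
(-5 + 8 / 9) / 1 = -37 / 9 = -4.11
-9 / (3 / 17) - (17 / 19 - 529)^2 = -100699567 / 361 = -278946.17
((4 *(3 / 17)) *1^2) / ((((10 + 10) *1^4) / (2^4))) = 48 / 85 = 0.56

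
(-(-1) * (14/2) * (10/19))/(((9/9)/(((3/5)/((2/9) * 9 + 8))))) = 21/95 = 0.22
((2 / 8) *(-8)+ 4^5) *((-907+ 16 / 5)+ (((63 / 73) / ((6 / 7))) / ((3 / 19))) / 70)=-1847181 / 2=-923590.50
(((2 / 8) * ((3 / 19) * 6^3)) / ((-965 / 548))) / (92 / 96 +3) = -2130624 / 1741825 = -1.22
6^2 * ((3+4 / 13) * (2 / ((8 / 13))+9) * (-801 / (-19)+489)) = 191374596 / 247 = 774795.94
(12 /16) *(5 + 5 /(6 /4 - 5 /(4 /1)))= 75 /4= 18.75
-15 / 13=-1.15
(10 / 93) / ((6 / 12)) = 20 / 93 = 0.22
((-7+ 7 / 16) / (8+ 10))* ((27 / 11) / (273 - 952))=45 / 34144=0.00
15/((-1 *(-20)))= 3/4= 0.75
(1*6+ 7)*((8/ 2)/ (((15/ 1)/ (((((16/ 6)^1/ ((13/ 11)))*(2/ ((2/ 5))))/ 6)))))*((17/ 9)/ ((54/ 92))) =137632/ 6561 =20.98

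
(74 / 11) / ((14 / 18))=666 / 77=8.65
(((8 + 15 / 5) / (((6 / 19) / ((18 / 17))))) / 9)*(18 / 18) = 209 / 51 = 4.10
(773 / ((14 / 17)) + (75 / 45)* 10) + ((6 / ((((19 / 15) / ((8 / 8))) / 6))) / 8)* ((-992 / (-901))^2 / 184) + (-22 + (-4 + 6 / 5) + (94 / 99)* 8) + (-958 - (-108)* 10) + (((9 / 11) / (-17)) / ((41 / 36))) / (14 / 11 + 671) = 1060.13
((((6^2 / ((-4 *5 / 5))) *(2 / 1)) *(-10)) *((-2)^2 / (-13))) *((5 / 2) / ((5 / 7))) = -2520 / 13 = -193.85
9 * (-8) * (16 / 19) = -1152 / 19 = -60.63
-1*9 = -9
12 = 12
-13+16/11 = -127/11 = -11.55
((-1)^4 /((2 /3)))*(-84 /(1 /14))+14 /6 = -5285 /3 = -1761.67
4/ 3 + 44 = 136/ 3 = 45.33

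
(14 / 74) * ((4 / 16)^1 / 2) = 7 / 296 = 0.02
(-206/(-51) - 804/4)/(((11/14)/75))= -18800.80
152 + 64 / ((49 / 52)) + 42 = 12834 / 49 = 261.92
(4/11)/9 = 4/99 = 0.04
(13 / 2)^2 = 169 / 4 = 42.25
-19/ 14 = -1.36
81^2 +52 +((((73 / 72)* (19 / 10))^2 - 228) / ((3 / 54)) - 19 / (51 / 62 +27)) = 341151187 / 132480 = 2575.11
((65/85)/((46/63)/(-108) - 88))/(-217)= 6318/157783273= 0.00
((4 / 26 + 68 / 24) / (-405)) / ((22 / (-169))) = 3029 / 53460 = 0.06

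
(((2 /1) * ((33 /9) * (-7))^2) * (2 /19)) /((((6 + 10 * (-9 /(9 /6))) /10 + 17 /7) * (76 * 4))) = -207515 /1351584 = -0.15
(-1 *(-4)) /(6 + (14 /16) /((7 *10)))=320 /481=0.67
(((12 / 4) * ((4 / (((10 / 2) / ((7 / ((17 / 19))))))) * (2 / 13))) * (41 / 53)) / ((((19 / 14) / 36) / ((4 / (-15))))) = -4628736 / 292825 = -15.81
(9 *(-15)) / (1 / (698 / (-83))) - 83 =87341 / 83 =1052.30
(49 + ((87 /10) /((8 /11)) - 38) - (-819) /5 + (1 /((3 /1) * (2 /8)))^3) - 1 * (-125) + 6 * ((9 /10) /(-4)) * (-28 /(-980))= 23745529 /75600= 314.09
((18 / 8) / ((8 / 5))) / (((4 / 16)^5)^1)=1440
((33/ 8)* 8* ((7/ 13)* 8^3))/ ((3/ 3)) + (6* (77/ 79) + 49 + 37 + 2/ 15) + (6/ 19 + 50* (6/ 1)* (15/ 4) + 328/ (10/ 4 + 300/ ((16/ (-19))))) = 170870843797/ 16566537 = 10314.22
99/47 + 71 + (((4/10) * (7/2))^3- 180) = -611879/5875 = -104.15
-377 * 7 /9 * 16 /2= -21112 /9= -2345.78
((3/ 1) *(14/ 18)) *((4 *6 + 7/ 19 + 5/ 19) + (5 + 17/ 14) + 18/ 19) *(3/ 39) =5.71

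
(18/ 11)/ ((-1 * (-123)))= 6/ 451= 0.01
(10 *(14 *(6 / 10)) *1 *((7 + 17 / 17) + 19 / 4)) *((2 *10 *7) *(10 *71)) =106457400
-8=-8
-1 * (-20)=20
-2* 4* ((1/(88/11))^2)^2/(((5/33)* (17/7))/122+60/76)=-267729/108632320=-0.00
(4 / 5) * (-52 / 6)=-104 / 15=-6.93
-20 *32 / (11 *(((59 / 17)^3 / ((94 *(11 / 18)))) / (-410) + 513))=-60591046400 / 534240768519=-0.11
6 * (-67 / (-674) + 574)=1160829 / 337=3444.60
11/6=1.83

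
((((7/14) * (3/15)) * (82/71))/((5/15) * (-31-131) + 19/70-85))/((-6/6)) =574/689481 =0.00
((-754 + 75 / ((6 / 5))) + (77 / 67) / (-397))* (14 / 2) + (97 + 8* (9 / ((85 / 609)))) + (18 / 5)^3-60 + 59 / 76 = -18214915499369 / 4295738500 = -4240.23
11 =11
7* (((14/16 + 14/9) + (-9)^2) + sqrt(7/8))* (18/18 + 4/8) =21* sqrt(14)/8 + 42049/48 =885.84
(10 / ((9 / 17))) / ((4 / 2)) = 85 / 9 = 9.44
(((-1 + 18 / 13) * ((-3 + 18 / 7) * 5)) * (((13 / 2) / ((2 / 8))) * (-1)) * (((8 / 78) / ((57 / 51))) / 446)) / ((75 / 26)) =136 / 88977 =0.00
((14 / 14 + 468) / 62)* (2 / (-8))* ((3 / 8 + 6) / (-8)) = 23919 / 15872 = 1.51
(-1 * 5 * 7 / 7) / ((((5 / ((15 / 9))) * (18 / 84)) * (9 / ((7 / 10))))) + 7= 518 / 81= 6.40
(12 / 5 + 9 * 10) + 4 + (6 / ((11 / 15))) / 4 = 10829 / 110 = 98.45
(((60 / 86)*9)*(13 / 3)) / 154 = 585 / 3311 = 0.18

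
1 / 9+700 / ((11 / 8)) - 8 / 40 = 251956 / 495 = 509.00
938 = 938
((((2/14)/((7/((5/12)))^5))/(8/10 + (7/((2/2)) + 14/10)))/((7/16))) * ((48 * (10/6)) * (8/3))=78125/13808345481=0.00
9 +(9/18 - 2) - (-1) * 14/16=8.38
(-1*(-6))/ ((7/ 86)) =516/ 7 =73.71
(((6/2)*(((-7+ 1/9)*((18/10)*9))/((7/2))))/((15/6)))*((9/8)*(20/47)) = -30132/1645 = -18.32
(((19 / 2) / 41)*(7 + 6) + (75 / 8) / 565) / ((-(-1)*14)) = 16037 / 74128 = 0.22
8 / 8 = 1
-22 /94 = -11 /47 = -0.23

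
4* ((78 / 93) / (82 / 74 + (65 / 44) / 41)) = 6941792 / 2367439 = 2.93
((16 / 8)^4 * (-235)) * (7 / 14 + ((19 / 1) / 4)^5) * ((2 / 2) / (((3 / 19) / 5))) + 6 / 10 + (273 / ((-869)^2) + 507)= -287970016.23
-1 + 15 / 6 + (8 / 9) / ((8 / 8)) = 2.39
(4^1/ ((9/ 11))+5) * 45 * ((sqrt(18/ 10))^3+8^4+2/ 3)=2403 * sqrt(5)/ 5+5469050/ 3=1824091.32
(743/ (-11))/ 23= -743/ 253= -2.94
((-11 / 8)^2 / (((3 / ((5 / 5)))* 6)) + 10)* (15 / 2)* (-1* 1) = -58205 / 768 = -75.79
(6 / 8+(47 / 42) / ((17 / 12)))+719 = 342977 / 476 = 720.54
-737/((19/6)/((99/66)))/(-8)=43.64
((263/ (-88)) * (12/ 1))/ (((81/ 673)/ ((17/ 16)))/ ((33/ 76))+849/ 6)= -9026949/ 35681497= -0.25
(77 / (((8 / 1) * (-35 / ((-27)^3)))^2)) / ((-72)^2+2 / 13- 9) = 55401129927 / 753502400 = 73.52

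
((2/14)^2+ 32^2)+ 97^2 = 511218/49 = 10433.02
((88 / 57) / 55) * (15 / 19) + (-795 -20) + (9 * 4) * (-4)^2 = -86271 / 361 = -238.98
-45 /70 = -9 /14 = -0.64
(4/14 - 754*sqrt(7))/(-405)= 4.92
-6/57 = -2/19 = -0.11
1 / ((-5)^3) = -1 / 125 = -0.01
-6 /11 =-0.55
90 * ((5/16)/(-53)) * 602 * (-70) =2370375/106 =22362.03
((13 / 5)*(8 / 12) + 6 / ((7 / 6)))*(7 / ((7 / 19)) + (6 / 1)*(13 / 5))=124906 / 525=237.92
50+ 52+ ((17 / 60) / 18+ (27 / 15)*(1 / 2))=111149 / 1080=102.92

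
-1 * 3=-3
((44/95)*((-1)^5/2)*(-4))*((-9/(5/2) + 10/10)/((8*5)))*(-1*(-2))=-286/2375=-0.12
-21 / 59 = -0.36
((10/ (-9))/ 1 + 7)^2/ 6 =2809/ 486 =5.78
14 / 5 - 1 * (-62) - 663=-2991 / 5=-598.20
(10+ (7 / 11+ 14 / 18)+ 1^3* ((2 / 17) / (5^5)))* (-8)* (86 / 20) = -10325409056 / 26296875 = -392.65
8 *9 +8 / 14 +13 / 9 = 4663 / 63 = 74.02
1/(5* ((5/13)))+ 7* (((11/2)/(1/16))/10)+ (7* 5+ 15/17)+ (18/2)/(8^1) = 337033/3400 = 99.13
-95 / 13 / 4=-95 / 52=-1.83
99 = 99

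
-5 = -5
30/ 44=15/ 22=0.68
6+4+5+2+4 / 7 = 123 / 7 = 17.57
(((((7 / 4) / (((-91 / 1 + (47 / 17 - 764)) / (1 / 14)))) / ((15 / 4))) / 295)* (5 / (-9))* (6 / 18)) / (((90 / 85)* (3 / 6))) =289 / 6231433680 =0.00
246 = 246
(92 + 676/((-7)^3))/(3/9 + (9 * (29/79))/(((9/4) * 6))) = 7318560/46991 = 155.74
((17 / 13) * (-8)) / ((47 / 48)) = -6528 / 611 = -10.68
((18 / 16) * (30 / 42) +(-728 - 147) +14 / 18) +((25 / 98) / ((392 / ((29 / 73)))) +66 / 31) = -681713063987 / 782418672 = -871.29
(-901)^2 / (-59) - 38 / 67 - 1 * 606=-56788427 / 3953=-14365.91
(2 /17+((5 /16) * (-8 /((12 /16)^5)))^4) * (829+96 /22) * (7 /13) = 46853086077830535538 /8476372878831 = 5527492.33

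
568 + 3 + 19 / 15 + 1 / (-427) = 3665353 / 6405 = 572.26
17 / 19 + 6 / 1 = 131 / 19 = 6.89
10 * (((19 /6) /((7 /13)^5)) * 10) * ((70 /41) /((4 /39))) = 11463671375 /98441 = 116452.20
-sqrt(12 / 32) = -sqrt(6) / 4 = -0.61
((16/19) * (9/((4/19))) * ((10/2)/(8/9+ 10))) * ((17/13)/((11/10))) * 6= 826200/7007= 117.91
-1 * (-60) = 60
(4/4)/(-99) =-1/99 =-0.01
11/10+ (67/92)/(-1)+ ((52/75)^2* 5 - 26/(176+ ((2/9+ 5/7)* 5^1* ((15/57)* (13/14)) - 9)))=764286344923/291638263500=2.62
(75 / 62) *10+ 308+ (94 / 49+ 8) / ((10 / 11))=2513998 / 7595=331.01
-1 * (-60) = 60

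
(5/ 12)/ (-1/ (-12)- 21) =-5/ 251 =-0.02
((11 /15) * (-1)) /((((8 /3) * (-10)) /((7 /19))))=77 /7600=0.01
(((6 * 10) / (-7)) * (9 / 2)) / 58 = -0.67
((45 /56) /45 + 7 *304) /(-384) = -39723 /7168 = -5.54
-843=-843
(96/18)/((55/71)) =1136/165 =6.88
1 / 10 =0.10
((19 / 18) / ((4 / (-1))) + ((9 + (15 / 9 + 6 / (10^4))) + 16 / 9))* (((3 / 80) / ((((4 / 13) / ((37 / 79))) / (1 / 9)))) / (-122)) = -32957639 / 52045200000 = -0.00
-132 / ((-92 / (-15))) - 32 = -1231 / 23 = -53.52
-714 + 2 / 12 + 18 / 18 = -4277 / 6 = -712.83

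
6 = 6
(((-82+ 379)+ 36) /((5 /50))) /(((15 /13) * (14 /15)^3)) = 4870125 /1372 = 3549.65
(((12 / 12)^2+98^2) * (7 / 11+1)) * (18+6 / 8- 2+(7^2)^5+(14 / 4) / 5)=97674297633081 / 22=4439740801503.68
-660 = -660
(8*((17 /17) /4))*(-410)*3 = -2460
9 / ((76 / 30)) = 135 / 38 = 3.55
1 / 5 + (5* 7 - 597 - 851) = -7064 / 5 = -1412.80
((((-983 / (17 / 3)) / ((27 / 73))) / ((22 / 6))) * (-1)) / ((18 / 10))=358795 / 5049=71.06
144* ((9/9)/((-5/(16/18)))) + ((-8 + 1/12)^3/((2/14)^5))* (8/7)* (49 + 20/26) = -474318623.04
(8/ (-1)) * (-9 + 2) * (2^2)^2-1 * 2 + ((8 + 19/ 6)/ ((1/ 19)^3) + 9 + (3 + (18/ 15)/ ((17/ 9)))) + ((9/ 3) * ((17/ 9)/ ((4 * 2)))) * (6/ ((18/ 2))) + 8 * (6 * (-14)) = 235091459/ 3060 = 76827.27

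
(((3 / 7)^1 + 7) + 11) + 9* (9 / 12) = 705 / 28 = 25.18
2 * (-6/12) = -1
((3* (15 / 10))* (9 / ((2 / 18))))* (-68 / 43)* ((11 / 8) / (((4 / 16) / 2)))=-272646 / 43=-6340.60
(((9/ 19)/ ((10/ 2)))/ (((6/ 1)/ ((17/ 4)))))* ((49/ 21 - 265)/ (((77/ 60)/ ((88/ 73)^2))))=-14146176/ 708757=-19.96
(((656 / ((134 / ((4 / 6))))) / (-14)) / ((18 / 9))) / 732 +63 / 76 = 16218187 / 19568556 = 0.83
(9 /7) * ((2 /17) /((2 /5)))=45 /119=0.38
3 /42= 1 /14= 0.07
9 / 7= 1.29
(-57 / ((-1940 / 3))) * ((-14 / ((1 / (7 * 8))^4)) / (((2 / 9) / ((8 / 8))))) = -26486756352 / 485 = -54611868.77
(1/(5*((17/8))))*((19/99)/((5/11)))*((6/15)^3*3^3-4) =-43168/478125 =-0.09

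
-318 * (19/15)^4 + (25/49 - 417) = -1021272274/826875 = -1235.10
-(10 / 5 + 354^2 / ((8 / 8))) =-125318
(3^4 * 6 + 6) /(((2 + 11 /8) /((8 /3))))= 10496 /27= 388.74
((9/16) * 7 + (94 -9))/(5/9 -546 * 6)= -12807/471664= -0.03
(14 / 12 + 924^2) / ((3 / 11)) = 56349293 / 18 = 3130516.28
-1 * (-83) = 83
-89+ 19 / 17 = -1494 / 17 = -87.88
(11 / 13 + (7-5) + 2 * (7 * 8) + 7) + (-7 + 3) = 1532 / 13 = 117.85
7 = 7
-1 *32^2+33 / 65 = -66527 / 65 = -1023.49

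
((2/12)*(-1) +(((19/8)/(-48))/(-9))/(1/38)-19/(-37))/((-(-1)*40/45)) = 35533/56832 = 0.63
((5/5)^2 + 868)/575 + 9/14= 17341/8050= 2.15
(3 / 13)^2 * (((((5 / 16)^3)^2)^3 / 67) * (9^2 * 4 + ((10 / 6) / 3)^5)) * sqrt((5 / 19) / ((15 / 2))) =72994235992431640625 * sqrt(114) / 19997057185208572031416890556416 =0.00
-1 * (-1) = 1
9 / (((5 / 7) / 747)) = 47061 / 5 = 9412.20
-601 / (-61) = 9.85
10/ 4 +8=21/ 2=10.50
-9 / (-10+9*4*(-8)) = 9 / 298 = 0.03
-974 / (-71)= 974 / 71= 13.72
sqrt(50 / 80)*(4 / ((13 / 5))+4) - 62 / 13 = -62 / 13+18*sqrt(10) / 13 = -0.39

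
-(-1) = 1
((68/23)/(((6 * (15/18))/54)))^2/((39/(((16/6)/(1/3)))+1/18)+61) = 970818048/62779075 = 15.46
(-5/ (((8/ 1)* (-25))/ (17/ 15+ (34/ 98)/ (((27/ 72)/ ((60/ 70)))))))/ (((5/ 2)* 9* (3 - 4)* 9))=-9911/ 41674500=-0.00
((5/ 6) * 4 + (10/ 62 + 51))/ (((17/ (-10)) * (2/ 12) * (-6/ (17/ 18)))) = 25340/ 837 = 30.27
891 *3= 2673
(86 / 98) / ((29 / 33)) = 1.00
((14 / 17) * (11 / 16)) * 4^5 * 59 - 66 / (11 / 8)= 580688 / 17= 34158.12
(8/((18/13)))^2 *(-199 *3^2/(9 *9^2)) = -538096/6561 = -82.01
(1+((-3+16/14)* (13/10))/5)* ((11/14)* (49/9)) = 1991/900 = 2.21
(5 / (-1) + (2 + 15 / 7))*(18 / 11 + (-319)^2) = -6716334 / 77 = -87225.12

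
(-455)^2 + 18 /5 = 1035143 /5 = 207028.60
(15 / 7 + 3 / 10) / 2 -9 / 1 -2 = -9.78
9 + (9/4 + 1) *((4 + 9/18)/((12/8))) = 75/4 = 18.75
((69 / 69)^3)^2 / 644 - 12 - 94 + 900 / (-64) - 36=-402013 / 2576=-156.06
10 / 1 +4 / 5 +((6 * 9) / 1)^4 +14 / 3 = 127546072 / 15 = 8503071.47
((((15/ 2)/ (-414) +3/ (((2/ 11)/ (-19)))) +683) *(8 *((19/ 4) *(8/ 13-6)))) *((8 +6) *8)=-7595246960/ 897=-8467387.92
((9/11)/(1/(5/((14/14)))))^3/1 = 91125/1331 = 68.46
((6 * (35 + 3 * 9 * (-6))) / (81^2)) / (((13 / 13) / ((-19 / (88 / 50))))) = 60325 / 48114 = 1.25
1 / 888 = 0.00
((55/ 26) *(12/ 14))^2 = 27225/ 8281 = 3.29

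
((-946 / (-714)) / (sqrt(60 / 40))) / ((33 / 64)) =2752*sqrt(6) / 3213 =2.10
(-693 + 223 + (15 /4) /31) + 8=-57273 /124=-461.88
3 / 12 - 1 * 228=-911 / 4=-227.75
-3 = -3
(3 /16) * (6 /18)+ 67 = 1073 /16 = 67.06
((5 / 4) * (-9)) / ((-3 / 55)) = 825 / 4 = 206.25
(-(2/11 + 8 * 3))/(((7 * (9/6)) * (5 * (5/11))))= -76/75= -1.01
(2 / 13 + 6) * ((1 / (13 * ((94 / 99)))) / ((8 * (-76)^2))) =495 / 45878768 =0.00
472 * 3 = 1416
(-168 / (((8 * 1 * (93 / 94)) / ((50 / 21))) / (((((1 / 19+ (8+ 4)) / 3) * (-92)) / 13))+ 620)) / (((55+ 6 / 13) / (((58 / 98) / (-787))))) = 111991167600 / 30475370898553903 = 0.00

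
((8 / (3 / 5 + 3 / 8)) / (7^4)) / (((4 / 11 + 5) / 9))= 10560 / 1841567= 0.01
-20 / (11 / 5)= -100 / 11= -9.09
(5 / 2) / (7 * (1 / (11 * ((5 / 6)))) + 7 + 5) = 275 / 1404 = 0.20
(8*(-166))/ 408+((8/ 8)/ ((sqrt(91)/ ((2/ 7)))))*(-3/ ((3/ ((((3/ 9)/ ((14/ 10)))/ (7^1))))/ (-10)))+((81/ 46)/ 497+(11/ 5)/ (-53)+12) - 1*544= -535.28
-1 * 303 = -303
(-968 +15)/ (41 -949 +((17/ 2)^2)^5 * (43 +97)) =-243968/ 70559786283267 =-0.00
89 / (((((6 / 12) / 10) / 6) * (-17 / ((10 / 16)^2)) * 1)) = -33375 / 136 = -245.40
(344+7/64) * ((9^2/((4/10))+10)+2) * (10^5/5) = 5904916875/4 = 1476229218.75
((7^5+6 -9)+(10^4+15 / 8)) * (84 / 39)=57735.73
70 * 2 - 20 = 120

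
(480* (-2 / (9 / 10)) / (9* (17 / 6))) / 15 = -1280 / 459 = -2.79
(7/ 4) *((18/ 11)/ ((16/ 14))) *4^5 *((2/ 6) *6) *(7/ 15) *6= 790272/ 55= 14368.58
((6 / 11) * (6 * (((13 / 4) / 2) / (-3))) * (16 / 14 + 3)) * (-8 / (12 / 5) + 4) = -377 / 77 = -4.90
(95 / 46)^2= 9025 / 2116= 4.27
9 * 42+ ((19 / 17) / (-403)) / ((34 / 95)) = 88047247 / 232934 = 377.99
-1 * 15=-15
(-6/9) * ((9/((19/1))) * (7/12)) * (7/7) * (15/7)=-15/38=-0.39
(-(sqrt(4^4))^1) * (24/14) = -27.43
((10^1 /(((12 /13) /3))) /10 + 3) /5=5 /4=1.25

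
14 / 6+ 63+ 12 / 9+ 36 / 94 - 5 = 8749 / 141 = 62.05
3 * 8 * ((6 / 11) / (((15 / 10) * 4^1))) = 2.18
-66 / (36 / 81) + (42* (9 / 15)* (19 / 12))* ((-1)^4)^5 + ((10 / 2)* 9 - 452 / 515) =-33206 / 515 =-64.48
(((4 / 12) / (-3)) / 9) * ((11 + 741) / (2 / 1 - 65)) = 752 / 5103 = 0.15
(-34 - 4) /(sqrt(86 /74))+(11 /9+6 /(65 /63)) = 4117 /585 - 38 * sqrt(1591) /43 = -28.21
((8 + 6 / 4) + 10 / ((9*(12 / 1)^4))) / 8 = 886469 / 746496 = 1.19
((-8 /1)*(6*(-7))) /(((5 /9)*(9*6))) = 56 /5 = 11.20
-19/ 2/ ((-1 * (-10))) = -19/ 20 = -0.95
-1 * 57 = -57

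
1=1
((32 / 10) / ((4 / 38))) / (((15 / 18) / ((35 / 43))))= 6384 / 215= 29.69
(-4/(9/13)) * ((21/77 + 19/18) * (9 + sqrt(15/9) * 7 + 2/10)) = -314548/4455 - 47866 * sqrt(15)/2673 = -139.96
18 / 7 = 2.57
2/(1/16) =32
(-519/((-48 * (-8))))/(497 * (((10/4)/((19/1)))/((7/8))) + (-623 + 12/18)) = 9861/3995264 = 0.00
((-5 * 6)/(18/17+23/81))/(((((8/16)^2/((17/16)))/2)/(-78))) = 27388530/1849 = 14812.62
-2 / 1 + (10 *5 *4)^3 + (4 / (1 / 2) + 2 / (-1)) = 8000004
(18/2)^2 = 81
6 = 6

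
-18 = -18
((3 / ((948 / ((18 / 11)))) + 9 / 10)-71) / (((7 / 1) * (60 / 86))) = -14.35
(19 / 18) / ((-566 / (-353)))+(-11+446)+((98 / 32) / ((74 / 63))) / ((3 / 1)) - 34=1213880983 / 3015648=402.53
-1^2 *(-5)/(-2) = -5/2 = -2.50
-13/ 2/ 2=-13/ 4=-3.25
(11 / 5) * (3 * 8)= 264 / 5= 52.80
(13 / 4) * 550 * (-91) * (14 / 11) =-207025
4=4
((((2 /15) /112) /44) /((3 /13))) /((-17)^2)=13 /32044320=0.00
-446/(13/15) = -6690/13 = -514.62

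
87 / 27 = 29 / 9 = 3.22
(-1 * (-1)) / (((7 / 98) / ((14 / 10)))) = 98 / 5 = 19.60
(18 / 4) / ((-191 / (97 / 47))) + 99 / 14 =441306 / 62839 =7.02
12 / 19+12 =240 / 19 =12.63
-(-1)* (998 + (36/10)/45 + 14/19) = 474438/475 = 998.82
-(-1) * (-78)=-78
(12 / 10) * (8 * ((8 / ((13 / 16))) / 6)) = 15.75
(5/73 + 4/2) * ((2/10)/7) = 151/2555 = 0.06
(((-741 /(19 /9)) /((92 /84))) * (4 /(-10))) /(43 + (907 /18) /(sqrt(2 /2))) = 265356 /193315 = 1.37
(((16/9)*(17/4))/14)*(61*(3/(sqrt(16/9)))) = 1037/14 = 74.07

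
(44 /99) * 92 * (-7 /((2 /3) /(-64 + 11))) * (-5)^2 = 1706600 /3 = 568866.67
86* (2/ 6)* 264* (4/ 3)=30272/ 3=10090.67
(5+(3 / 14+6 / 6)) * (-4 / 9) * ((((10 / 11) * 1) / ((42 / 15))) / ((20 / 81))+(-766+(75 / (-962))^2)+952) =-64516992607 / 124703579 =-517.36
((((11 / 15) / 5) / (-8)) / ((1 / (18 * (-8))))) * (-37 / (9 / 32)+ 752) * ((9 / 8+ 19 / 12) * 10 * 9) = 399256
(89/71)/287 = 89/20377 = 0.00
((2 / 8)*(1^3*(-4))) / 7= -1 / 7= -0.14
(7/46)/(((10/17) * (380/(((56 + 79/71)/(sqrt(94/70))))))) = 96509 * sqrt(1645)/116661520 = 0.03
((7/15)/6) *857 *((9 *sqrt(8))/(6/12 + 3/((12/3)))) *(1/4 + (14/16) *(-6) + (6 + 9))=47992 *sqrt(2)/5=13574.19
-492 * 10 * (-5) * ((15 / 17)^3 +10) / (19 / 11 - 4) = -568314120 / 4913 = -115675.58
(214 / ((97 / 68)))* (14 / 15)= 203728 / 1455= 140.02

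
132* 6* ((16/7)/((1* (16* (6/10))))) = 1320/7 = 188.57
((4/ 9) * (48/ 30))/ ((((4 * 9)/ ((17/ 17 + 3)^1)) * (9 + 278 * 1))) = 32/ 116235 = 0.00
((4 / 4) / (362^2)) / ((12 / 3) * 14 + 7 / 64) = 16 / 117644751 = 0.00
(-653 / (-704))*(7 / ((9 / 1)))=4571 / 6336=0.72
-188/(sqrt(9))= -188/3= -62.67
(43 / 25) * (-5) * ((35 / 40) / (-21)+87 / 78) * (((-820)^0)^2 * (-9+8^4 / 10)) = -5770643 / 1560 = -3699.13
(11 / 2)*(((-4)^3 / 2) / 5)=-176 / 5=-35.20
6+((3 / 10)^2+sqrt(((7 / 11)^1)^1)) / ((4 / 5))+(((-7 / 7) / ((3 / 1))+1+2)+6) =5 * sqrt(77) / 44+3547 / 240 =15.78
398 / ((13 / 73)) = 29054 / 13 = 2234.92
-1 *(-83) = 83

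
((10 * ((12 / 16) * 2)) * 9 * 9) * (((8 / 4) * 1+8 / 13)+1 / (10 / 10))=57105 / 13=4392.69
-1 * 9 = -9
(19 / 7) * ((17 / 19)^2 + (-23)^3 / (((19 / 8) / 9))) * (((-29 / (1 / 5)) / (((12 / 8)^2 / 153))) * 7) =164111486620 / 19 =8637446664.21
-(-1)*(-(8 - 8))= 0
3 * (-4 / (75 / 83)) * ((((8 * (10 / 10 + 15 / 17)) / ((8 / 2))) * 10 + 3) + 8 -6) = -9628 / 17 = -566.35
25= 25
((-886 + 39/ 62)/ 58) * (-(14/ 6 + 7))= 384251/ 2697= 142.47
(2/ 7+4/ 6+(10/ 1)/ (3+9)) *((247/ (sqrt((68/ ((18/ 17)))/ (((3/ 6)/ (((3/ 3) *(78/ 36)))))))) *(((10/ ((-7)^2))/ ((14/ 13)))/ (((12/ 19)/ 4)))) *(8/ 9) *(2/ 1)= 2346500 *sqrt(78)/ 367353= 56.41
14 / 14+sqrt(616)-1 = 24.82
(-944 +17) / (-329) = 927 / 329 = 2.82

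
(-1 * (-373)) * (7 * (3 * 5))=39165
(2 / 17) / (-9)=-2 / 153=-0.01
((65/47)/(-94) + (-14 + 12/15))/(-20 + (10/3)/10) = 875739/1303310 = 0.67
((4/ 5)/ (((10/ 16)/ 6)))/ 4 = 48/ 25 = 1.92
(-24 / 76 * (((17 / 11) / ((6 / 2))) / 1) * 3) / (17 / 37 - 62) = 1258 / 158631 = 0.01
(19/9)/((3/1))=19/27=0.70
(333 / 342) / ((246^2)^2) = 37 / 139163077728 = 0.00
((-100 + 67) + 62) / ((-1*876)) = -29 / 876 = -0.03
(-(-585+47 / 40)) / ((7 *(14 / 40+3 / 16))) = 46706 / 301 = 155.17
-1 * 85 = -85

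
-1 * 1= -1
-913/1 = -913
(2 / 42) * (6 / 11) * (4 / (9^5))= 8 / 4546773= 0.00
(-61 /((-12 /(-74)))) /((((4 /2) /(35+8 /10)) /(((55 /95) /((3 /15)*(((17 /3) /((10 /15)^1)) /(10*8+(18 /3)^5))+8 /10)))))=-1586923784 /325755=-4871.53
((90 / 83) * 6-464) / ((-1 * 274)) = 18986 / 11371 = 1.67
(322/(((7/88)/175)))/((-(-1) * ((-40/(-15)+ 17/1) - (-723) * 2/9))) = 2125200/541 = 3928.28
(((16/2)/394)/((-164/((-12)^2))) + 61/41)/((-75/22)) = -261206/605775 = -0.43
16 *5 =80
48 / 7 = 6.86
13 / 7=1.86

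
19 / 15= 1.27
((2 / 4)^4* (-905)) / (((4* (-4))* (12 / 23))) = 20815 / 3072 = 6.78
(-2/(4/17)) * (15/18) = -85/12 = -7.08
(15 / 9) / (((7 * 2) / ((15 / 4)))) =25 / 56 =0.45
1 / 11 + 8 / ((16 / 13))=145 / 22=6.59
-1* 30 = -30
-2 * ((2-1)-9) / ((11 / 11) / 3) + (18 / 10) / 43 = 10329 / 215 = 48.04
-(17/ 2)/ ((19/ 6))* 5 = -13.42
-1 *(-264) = 264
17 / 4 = 4.25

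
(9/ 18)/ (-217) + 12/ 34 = 2587/ 7378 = 0.35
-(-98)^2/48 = -2401/12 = -200.08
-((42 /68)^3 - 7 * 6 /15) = 503951 /196520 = 2.56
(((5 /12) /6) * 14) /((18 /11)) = 385 /648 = 0.59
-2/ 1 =-2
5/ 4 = 1.25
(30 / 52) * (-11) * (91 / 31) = -1155 / 62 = -18.63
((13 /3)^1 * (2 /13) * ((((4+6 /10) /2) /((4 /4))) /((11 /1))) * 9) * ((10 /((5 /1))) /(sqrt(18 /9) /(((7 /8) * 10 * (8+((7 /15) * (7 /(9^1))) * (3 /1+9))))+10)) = 5680374 /22639133 - 26271 * sqrt(2) /113195665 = 0.25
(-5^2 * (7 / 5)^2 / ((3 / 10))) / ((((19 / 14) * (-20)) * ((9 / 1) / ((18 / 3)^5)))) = 98784 / 19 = 5199.16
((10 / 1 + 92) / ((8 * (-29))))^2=2601 / 13456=0.19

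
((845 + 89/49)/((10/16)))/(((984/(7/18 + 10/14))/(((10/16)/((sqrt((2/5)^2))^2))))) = 5.93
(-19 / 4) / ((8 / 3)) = -57 / 32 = -1.78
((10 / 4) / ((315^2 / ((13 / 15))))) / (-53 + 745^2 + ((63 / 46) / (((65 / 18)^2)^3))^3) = 0.00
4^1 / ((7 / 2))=1.14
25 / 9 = 2.78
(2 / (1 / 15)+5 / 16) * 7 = 3395 / 16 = 212.19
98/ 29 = 3.38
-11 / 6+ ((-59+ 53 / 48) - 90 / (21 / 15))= -124.01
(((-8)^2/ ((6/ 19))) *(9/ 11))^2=3326976/ 121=27495.67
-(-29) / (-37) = -29 / 37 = -0.78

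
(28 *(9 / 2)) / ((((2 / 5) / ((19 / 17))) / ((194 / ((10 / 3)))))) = 348327 / 17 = 20489.82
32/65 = 0.49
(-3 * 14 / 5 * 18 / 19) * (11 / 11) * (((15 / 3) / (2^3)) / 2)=-189 / 76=-2.49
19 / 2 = 9.50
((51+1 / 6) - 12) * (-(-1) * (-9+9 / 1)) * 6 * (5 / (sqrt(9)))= 0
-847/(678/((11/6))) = -9317/4068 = -2.29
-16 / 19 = -0.84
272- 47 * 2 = 178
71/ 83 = 0.86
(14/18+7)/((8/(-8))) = -70/9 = -7.78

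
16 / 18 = 8 / 9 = 0.89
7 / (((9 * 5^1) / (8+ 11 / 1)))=133 / 45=2.96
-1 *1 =-1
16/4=4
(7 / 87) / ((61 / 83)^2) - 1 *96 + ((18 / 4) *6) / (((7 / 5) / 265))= 11364126442 / 2266089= 5014.86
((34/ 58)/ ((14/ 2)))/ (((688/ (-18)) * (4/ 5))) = -765/ 279328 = -0.00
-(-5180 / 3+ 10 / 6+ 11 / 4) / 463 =6889 / 1852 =3.72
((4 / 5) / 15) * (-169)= -676 / 75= -9.01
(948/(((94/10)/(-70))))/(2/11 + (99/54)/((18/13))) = -394178400/84083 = -4687.97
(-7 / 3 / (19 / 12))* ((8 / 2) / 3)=-112 / 57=-1.96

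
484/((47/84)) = 40656/47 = 865.02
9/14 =0.64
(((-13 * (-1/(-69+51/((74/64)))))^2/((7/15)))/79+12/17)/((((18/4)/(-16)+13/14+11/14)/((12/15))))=242684771456/609465399705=0.40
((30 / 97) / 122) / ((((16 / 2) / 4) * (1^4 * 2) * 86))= 15 / 2035448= 0.00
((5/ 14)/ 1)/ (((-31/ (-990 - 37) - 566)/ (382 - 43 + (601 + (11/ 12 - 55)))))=-54590185/ 97650168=-0.56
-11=-11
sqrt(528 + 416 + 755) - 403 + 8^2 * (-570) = -36883 + sqrt(1699) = -36841.78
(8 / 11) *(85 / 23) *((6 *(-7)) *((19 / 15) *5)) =-180880 / 253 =-714.94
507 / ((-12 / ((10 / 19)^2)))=-4225 / 361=-11.70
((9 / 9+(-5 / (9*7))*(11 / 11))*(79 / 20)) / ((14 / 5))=2291 / 1764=1.30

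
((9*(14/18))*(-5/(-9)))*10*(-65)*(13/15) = -59150/27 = -2190.74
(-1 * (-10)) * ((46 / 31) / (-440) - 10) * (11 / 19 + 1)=-157.95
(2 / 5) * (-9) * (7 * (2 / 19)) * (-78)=19656 / 95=206.91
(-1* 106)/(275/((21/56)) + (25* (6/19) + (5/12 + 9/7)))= -0.14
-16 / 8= -2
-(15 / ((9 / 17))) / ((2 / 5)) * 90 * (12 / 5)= -15300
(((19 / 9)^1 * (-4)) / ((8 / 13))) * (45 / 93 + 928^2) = -6594089593 / 558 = -11817364.86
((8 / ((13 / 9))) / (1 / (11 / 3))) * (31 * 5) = 40920 / 13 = 3147.69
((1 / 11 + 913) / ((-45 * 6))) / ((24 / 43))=-1333 / 220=-6.06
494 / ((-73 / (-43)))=290.99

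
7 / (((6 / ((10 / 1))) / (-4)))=-140 / 3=-46.67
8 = 8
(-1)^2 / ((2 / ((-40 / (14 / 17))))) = -170 / 7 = -24.29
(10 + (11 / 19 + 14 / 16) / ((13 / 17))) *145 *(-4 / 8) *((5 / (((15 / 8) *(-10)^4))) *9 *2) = -157383 / 38000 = -4.14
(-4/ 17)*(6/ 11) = -24/ 187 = -0.13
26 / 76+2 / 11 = 219 / 418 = 0.52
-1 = -1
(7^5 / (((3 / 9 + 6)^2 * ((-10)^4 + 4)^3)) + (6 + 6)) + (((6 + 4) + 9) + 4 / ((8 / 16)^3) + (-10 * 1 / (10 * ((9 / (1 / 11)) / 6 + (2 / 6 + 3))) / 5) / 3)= 13547607131610248717 / 215052857115346880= 63.00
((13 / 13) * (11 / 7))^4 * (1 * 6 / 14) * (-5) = -219615 / 16807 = -13.07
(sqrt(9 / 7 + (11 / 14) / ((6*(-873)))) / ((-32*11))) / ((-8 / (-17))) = -17*sqrt(192034101) / 34417152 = -0.01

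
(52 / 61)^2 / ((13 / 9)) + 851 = 3168443 / 3721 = 851.50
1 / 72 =0.01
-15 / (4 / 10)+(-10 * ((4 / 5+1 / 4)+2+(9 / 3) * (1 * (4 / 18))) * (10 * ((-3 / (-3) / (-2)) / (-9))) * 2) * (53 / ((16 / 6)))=-61795 / 72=-858.26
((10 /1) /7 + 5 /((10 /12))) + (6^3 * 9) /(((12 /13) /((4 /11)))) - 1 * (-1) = 59617 /77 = 774.25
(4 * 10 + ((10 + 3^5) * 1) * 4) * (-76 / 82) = -39976 / 41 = -975.02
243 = 243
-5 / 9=-0.56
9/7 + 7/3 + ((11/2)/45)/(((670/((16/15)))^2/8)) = 28785732212/7953946875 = 3.62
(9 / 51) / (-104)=-3 / 1768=-0.00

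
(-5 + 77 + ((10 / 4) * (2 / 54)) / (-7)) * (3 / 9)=27211 / 1134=24.00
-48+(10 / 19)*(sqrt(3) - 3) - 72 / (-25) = -22182 / 475+10*sqrt(3) / 19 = -45.79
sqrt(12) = 2* sqrt(3) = 3.46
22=22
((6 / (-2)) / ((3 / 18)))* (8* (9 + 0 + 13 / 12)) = -1452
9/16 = 0.56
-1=-1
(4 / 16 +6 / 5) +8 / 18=341 / 180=1.89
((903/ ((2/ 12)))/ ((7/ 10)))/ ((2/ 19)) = 73530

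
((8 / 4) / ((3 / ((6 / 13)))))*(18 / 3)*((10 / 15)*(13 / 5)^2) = 208 / 25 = 8.32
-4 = -4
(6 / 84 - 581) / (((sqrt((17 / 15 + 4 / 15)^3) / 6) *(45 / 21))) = -8133 *sqrt(35) / 49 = -981.95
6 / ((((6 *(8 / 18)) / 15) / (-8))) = -270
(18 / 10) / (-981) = -0.00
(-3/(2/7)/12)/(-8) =7/64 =0.11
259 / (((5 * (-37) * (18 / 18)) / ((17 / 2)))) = -11.90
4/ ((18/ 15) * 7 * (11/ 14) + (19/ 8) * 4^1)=40/ 161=0.25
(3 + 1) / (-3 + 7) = 1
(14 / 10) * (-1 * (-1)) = 7 / 5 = 1.40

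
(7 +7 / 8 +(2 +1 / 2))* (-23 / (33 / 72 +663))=-5727 / 15923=-0.36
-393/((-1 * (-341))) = -393/341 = -1.15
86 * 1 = 86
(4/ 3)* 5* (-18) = -120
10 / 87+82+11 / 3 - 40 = 3983 / 87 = 45.78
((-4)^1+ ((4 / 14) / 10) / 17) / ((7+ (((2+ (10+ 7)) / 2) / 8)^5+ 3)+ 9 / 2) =-2494562304 / 10519868345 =-0.24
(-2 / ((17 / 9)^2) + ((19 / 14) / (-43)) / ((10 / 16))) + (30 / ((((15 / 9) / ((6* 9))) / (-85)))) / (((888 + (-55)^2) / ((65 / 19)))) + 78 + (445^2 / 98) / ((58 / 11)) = 2606193963983 / 6710331460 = 388.39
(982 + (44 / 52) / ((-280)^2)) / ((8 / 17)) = 17014524987 / 8153600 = 2086.75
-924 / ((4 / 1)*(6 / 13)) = -1001 / 2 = -500.50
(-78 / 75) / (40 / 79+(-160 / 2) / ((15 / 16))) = 3081 / 251300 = 0.01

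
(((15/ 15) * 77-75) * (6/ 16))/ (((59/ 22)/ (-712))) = -11748/ 59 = -199.12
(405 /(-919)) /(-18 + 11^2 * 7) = -405 /761851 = -0.00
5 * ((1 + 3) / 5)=4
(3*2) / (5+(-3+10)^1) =1 / 2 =0.50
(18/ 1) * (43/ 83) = 774/ 83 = 9.33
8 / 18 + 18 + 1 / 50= 8309 / 450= 18.46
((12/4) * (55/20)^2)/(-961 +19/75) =-27225/1152896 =-0.02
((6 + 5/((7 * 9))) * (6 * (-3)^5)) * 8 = -496368/7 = -70909.71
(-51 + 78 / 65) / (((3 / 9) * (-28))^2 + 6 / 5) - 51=-204915 / 3974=-51.56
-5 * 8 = -40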